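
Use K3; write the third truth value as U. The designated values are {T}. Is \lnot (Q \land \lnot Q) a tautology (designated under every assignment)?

Countermodel: Q=U gives U, which is not designated.

No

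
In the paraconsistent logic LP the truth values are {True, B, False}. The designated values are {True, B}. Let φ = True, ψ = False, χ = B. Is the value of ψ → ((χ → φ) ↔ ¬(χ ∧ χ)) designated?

χ → φ = B → True = True  [¬B ∨ True]
χ ∧ χ = B ∧ B = B
¬(χ ∧ χ) = ¬B = B
(χ → φ) ↔ ¬(χ ∧ χ) = True ↔ B = B
ψ → ((χ → φ) ↔ ¬(χ ∧ χ)) = False → B = True
True ∈ {True, B}.

Yes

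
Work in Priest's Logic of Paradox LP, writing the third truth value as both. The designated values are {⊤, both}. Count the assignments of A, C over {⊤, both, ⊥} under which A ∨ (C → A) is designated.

Of the 9 assignments, 8 give a value in {⊤, both}.

8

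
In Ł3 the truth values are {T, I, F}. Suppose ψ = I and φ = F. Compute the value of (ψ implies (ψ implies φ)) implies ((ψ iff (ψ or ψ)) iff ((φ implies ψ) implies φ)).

ψ implies φ = I implies F = I
ψ implies (ψ implies φ) = I implies I = T
ψ or ψ = I or I = I
ψ iff (ψ or ψ) = I iff I = T
φ implies ψ = F implies I = T
(φ implies ψ) implies φ = T implies F = F
(ψ iff (ψ or ψ)) iff ((φ implies ψ) implies φ) = T iff F = F
(ψ implies (ψ implies φ)) implies ((ψ iff (ψ or ψ)) iff ((φ implies ψ) implies φ)) = T implies F = F

F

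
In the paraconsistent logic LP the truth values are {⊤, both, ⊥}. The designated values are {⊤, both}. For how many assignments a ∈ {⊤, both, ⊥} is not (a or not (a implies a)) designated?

2

a=⊤: ⊥ ·
a=both: both ✓
a=⊥: ⊤ ✓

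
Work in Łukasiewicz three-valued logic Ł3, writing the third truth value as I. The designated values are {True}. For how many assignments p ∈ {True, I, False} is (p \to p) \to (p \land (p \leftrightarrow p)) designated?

1

p=True: True ✓
p=I: I ·
p=False: False ·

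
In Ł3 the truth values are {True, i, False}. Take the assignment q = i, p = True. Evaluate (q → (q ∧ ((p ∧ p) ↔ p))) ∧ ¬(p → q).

i

p ∧ p = True ∧ True = True
(p ∧ p) ↔ p = True ↔ True = True
q ∧ ((p ∧ p) ↔ p) = i ∧ True = i
q → (q ∧ ((p ∧ p) ↔ p)) = i → i = True  [min(1, 1−½+½)]
p → q = True → i = i
¬(p → q) = ¬i = i
(q → (q ∧ ((p ∧ p) ↔ p))) ∧ ¬(p → q) = True ∧ i = i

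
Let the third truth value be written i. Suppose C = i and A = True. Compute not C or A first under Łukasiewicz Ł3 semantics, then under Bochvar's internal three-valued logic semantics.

In Łukasiewicz Ł3: not C = not i = i
not C or A = i or True = True
In Bochvar's internal three-valued logic: not C = not i = i
not C or A = i or True = i
They differ because Łukasiewicz Ł3 and Bochvar's internal three-valued logic treat i differently under the binary connectives.

True; i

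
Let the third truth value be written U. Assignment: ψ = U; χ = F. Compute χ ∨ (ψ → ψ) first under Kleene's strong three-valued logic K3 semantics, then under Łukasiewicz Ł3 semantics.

U; T

In Kleene's strong three-valued logic K3: ψ → ψ = U → U = U  [¬U ∨ U]
χ ∨ (ψ → ψ) = F ∨ U = U
In Łukasiewicz Ł3: ψ → ψ = U → U = T  [min(1, 1−½+½)]
χ ∨ (ψ → ψ) = F ∨ T = T
They differ because Kleene's strong three-valued logic K3 and Łukasiewicz Ł3 treat U differently under implication.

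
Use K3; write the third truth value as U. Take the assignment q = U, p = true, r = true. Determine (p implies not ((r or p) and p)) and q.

false

r or p = true or true = true
(r or p) and p = true and true = true
not ((r or p) and p) = not true = false
p implies not ((r or p) and p) = true implies false = false
(p implies not ((r or p) and p)) and q = false and U = false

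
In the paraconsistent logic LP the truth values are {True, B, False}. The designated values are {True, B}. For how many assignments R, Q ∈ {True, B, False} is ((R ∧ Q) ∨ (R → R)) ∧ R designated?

6

Of the 9 assignments, 6 give a value in {True, B}.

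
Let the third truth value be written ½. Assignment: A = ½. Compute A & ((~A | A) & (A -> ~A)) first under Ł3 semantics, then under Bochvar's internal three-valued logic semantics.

In Ł3: ~A = ~½ = ½
~A | A = ½ | ½ = ½
~A = ~½ = ½
A -> ~A = ½ -> ½ = ⊤  [min(1, 1−½+½)]
(~A | A) & (A -> ~A) = ½ & ⊤ = ½
A & ((~A | A) & (A -> ~A)) = ½ & ½ = ½
In Bochvar's internal three-valued logic: ~A = ~½ = ½
~A | A = ½ | ½ = ½
~A = ~½ = ½
A -> ~A = ½ -> ½ = ½  [any arg is the third value ⇒ result is the third value]
(~A | A) & (A -> ~A) = ½ & ½ = ½
A & ((~A | A) & (A -> ~A)) = ½ & ½ = ½

½; ½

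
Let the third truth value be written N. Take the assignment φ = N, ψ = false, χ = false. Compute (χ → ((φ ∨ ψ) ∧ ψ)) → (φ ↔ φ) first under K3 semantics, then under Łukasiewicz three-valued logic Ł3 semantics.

N; true

In K3: φ ∨ ψ = N ∨ false = N
(φ ∨ ψ) ∧ ψ = N ∧ false = false
χ → ((φ ∨ ψ) ∧ ψ) = false → false = true
φ ↔ φ = N ↔ N = N
(χ → ((φ ∨ ψ) ∧ ψ)) → (φ ↔ φ) = true → N = N  [¬true ∨ N]
In Łukasiewicz three-valued logic Ł3: φ ∨ ψ = N ∨ false = N
(φ ∨ ψ) ∧ ψ = N ∧ false = false
χ → ((φ ∨ ψ) ∧ ψ) = false → false = true
φ ↔ φ = N ↔ N = true  [1 − |½−½|]
(χ → ((φ ∨ ψ) ∧ ψ)) → (φ ↔ φ) = true → true = true
They differ because K3 and Łukasiewicz three-valued logic Ł3 treat N differently under implication.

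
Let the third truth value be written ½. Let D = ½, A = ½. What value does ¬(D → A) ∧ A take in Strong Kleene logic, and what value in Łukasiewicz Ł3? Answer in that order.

½; ⊥

In Strong Kleene logic: D → A = ½ → ½ = ½  [¬½ ∨ ½]
¬(D → A) = ¬½ = ½
¬(D → A) ∧ A = ½ ∧ ½ = ½
In Łukasiewicz Ł3: D → A = ½ → ½ = ⊤  [min(1, 1−½+½)]
¬(D → A) = ¬⊤ = ⊥
¬(D → A) ∧ A = ⊥ ∧ ½ = ⊥
They differ because Strong Kleene logic and Łukasiewicz Ł3 treat ½ differently under implication.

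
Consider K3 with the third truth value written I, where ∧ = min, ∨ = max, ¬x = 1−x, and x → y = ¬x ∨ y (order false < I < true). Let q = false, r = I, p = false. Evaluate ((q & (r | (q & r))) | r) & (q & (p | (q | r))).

q & r = false & I = false
r | (q & r) = I | false = I
q & (r | (q & r)) = false & I = false
(q & (r | (q & r))) | r = false | I = I
q | r = false | I = I
p | (q | r) = false | I = I
q & (p | (q | r)) = false & I = false
((q & (r | (q & r))) | r) & (q & (p | (q | r))) = I & false = false

false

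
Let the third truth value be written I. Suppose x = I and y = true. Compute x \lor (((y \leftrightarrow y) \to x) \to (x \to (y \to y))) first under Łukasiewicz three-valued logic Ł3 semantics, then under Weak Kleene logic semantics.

In Łukasiewicz three-valued logic Ł3: y \leftrightarrow y = true \leftrightarrow true = true
(y \leftrightarrow y) \to x = true \to I = I  [min(1, 1−1+½)]
y \to y = true \to true = true
x \to (y \to y) = I \to true = true
((y \leftrightarrow y) \to x) \to (x \to (y \to y)) = I \to true = true
x \lor (((y \leftrightarrow y) \to x) \to (x \to (y \to y))) = I \lor true = true
In Weak Kleene logic: y \leftrightarrow y = true \leftrightarrow true = true
(y \leftrightarrow y) \to x = true \to I = I  [any arg is the third value ⇒ result is the third value]
y \to y = true \to true = true
x \to (y \to y) = I \to true = I
((y \leftrightarrow y) \to x) \to (x \to (y \to y)) = I \to I = I
x \lor (((y \leftrightarrow y) \to x) \to (x \to (y \to y))) = I \lor I = I
They differ because Łukasiewicz three-valued logic Ł3 and Weak Kleene logic treat I differently under the binary connectives.

true; I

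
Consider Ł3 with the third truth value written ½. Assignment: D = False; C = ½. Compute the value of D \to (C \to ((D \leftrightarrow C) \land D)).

True

D \leftrightarrow C = False \leftrightarrow ½ = ½  [1 − |0−½|]
(D \leftrightarrow C) \land D = ½ \land False = False
C \to ((D \leftrightarrow C) \land D) = ½ \to False = ½
D \to (C \to ((D \leftrightarrow C) \land D)) = False \to ½ = True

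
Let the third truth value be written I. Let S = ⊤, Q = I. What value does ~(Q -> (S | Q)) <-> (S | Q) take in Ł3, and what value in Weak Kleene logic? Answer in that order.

In Ł3: S | Q = ⊤ | I = ⊤
Q -> (S | Q) = I -> ⊤ = ⊤  [min(1, 1−½+1)]
~(Q -> (S | Q)) = ~⊤ = ⊥
S | Q = ⊤ | I = ⊤
~(Q -> (S | Q)) <-> (S | Q) = ⊥ <-> ⊤ = ⊥
In Weak Kleene logic: S | Q = ⊤ | I = I
Q -> (S | Q) = I -> I = I
~(Q -> (S | Q)) = ~I = I
S | Q = ⊤ | I = I
~(Q -> (S | Q)) <-> (S | Q) = I <-> I = I
They differ because Ł3 and Weak Kleene logic treat I differently under the binary connectives.

⊥; I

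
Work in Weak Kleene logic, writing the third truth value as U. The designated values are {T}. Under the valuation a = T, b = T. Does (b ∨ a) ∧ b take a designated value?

b ∨ a = T ∨ T = T
(b ∨ a) ∧ b = T ∧ T = T
T ∈ {T}.

Yes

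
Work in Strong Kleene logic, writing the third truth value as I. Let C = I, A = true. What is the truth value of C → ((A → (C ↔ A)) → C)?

I

C ↔ A = I ↔ true = I
A → (C ↔ A) = true → I = I  [¬true ∨ I]
(A → (C ↔ A)) → C = I → I = I
C → ((A → (C ↔ A)) → C) = I → I = I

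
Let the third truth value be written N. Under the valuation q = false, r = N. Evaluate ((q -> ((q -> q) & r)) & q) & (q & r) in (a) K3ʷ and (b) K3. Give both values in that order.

N; false

In K3ʷ: q -> q = false -> false = true
(q -> q) & r = true & N = N
q -> ((q -> q) & r) = false -> N = N
(q -> ((q -> q) & r)) & q = N & false = N
q & r = false & N = N
((q -> ((q -> q) & r)) & q) & (q & r) = N & N = N
In K3: q -> q = false -> false = true
(q -> q) & r = true & N = N
q -> ((q -> q) & r) = false -> N = true
(q -> ((q -> q) & r)) & q = true & false = false
q & r = false & N = false
((q -> ((q -> q) & r)) & q) & (q & r) = false & false = false
They differ because K3ʷ and K3 treat N differently under the binary connectives.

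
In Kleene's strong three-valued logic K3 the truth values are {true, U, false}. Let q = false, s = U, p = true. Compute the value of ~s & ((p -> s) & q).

false

~s = ~U = U
p -> s = true -> U = U  [~true | U]
(p -> s) & q = U & false = false
~s & ((p -> s) & q) = U & false = false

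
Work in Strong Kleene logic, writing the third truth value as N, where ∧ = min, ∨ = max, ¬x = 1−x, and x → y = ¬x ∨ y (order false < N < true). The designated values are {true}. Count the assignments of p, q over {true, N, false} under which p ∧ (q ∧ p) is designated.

Designated under: (p=true, q=true).

1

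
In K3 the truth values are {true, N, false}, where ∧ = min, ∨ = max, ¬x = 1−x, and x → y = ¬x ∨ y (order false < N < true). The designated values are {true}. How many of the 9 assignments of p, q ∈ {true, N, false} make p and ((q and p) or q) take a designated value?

1

Designated under: (p=true, q=true).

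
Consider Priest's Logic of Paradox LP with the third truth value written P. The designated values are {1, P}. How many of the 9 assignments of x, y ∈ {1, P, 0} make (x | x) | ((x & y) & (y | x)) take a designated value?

Of the 9 assignments, 6 give a value in {1, P}.

6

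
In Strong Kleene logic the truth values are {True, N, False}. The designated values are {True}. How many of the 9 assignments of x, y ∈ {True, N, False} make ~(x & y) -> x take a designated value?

3

Designated under: (x=True, y=True); (x=True, y=N); (x=True, y=False).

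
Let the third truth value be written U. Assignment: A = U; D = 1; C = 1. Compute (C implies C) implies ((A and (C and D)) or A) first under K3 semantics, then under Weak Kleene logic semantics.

In K3: C implies C = 1 implies 1 = 1
C and D = 1 and 1 = 1
A and (C and D) = U and 1 = U
(A and (C and D)) or A = U or U = U
(C implies C) implies ((A and (C and D)) or A) = 1 implies U = U
In Weak Kleene logic: C implies C = 1 implies 1 = 1
C and D = 1 and 1 = 1
A and (C and D) = U and 1 = U
(A and (C and D)) or A = U or U = U
(C implies C) implies ((A and (C and D)) or A) = 1 implies U = U

U; U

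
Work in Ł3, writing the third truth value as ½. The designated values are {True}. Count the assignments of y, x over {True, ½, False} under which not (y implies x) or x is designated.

4

Designated under: (y=True, x=True); (y=True, x=False); (y=½, x=True); (y=False, x=True).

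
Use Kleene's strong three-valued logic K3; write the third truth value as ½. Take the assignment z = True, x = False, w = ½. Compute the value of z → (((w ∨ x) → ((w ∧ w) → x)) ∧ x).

w ∨ x = ½ ∨ False = ½
w ∧ w = ½ ∧ ½ = ½
(w ∧ w) → x = ½ → False = ½  [¬½ ∨ False]
(w ∨ x) → ((w ∧ w) → x) = ½ → ½ = ½
((w ∨ x) → ((w ∧ w) → x)) ∧ x = ½ ∧ False = False
z → (((w ∨ x) → ((w ∧ w) → x)) ∧ x) = True → False = False

False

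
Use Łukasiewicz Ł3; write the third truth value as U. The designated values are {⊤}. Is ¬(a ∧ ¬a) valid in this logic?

Countermodel: a=U gives U, which is not designated.

No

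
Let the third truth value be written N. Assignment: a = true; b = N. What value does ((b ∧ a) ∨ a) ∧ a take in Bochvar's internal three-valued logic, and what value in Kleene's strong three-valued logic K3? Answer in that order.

In Bochvar's internal three-valued logic: b ∧ a = N ∧ true = N
(b ∧ a) ∨ a = N ∨ true = N
((b ∧ a) ∨ a) ∧ a = N ∧ true = N
In Kleene's strong three-valued logic K3: b ∧ a = N ∧ true = N
(b ∧ a) ∨ a = N ∨ true = true
((b ∧ a) ∨ a) ∧ a = true ∧ true = true
They differ because Bochvar's internal three-valued logic and Kleene's strong three-valued logic K3 treat N differently under the binary connectives.

N; true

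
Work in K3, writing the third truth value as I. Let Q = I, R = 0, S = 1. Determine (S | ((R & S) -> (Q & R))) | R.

R & S = 0 & 1 = 0
Q & R = I & 0 = 0
(R & S) -> (Q & R) = 0 -> 0 = 1
S | ((R & S) -> (Q & R)) = 1 | 1 = 1
(S | ((R & S) -> (Q & R))) | R = 1 | 0 = 1

1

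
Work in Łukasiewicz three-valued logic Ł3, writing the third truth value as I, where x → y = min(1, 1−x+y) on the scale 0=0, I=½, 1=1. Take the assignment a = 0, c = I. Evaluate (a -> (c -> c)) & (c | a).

I

c -> c = I -> I = 1
a -> (c -> c) = 0 -> 1 = 1
c | a = I | 0 = I
(a -> (c -> c)) & (c | a) = 1 & I = I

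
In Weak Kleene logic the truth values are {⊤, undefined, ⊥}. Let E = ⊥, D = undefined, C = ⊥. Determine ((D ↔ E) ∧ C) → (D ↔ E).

undefined

D ↔ E = undefined ↔ ⊥ = undefined
(D ↔ E) ∧ C = undefined ∧ ⊥ = undefined
D ↔ E = undefined ↔ ⊥ = undefined
((D ↔ E) ∧ C) → (D ↔ E) = undefined → undefined = undefined  [any arg is the third value ⇒ result is the third value]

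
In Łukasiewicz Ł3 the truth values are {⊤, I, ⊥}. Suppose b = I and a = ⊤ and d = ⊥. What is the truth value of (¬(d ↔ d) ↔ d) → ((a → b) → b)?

d ↔ d = ⊥ ↔ ⊥ = ⊤
¬(d ↔ d) = ¬⊤ = ⊥
¬(d ↔ d) ↔ d = ⊥ ↔ ⊥ = ⊤
a → b = ⊤ → I = I
(a → b) → b = I → I = ⊤
(¬(d ↔ d) ↔ d) → ((a → b) → b) = ⊤ → ⊤ = ⊤

⊤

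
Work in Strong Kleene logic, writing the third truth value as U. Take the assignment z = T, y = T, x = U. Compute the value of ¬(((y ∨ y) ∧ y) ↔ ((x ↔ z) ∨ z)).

F

y ∨ y = T ∨ T = T
(y ∨ y) ∧ y = T ∧ T = T
x ↔ z = U ↔ T = U
(x ↔ z) ∨ z = U ∨ T = T
((y ∨ y) ∧ y) ↔ ((x ↔ z) ∨ z) = T ↔ T = T
¬(((y ∨ y) ∧ y) ↔ ((x ↔ z) ∨ z)) = ¬T = F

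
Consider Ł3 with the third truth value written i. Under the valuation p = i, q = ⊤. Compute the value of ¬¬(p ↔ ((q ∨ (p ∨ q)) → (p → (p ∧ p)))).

i

p ∨ q = i ∨ ⊤ = ⊤
q ∨ (p ∨ q) = ⊤ ∨ ⊤ = ⊤
p ∧ p = i ∧ i = i
p → (p ∧ p) = i → i = ⊤  [min(1, 1−½+½)]
(q ∨ (p ∨ q)) → (p → (p ∧ p)) = ⊤ → ⊤ = ⊤
p ↔ ((q ∨ (p ∨ q)) → (p → (p ∧ p))) = i ↔ ⊤ = i
¬(p ↔ ((q ∨ (p ∨ q)) → (p → (p ∧ p)))) = ¬i = i
¬¬(p ↔ ((q ∨ (p ∨ q)) → (p → (p ∧ p)))) = ¬i = i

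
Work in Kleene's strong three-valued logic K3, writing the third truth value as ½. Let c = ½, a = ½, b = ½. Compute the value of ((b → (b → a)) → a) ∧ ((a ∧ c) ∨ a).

½

b → a = ½ → ½ = ½  [¬½ ∨ ½]
b → (b → a) = ½ → ½ = ½
(b → (b → a)) → a = ½ → ½ = ½
a ∧ c = ½ ∧ ½ = ½
(a ∧ c) ∨ a = ½ ∨ ½ = ½
((b → (b → a)) → a) ∧ ((a ∧ c) ∨ a) = ½ ∧ ½ = ½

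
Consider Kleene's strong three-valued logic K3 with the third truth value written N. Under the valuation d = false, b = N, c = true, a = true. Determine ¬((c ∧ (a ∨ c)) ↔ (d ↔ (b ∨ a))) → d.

a ∨ c = true ∨ true = true
c ∧ (a ∨ c) = true ∧ true = true
b ∨ a = N ∨ true = true
d ↔ (b ∨ a) = false ↔ true = false
(c ∧ (a ∨ c)) ↔ (d ↔ (b ∨ a)) = true ↔ false = false
¬((c ∧ (a ∨ c)) ↔ (d ↔ (b ∨ a))) = ¬false = true
¬((c ∧ (a ∨ c)) ↔ (d ↔ (b ∨ a))) → d = true → false = false

false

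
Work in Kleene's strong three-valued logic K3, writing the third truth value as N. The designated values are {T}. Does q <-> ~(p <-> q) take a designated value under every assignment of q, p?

No

Countermodel: q=T, p=T gives F, which is not designated.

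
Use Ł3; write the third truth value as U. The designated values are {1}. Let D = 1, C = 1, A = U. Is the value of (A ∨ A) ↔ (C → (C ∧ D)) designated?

No

A ∨ A = U ∨ U = U
C ∧ D = 1 ∧ 1 = 1
C → (C ∧ D) = 1 → 1 = 1
(A ∨ A) ↔ (C → (C ∧ D)) = U ↔ 1 = U
U ∉ {1}.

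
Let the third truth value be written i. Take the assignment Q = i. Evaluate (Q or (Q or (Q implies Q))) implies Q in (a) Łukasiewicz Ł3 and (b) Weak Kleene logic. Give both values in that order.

In Łukasiewicz Ł3: Q implies Q = i implies i = 1  [min(1, 1−½+½)]
Q or (Q implies Q) = i or 1 = 1
Q or (Q or (Q implies Q)) = i or 1 = 1
(Q or (Q or (Q implies Q))) implies Q = 1 implies i = i
In Weak Kleene logic: Q implies Q = i implies i = i  [any arg is the third value ⇒ result is the third value]
Q or (Q implies Q) = i or i = i
Q or (Q or (Q implies Q)) = i or i = i
(Q or (Q or (Q implies Q))) implies Q = i implies i = i

i; i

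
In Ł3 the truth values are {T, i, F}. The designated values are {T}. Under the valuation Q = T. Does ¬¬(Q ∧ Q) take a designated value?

Yes

Q ∧ Q = T ∧ T = T
¬(Q ∧ Q) = ¬T = F
¬¬(Q ∧ Q) = ¬F = T
T ∈ {T}.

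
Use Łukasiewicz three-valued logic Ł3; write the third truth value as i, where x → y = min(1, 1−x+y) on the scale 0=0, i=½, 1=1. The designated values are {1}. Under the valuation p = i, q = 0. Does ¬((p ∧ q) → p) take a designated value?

p ∧ q = i ∧ 0 = 0
(p ∧ q) → p = 0 → i = 1
¬((p ∧ q) → p) = ¬1 = 0
0 ∉ {1}.

No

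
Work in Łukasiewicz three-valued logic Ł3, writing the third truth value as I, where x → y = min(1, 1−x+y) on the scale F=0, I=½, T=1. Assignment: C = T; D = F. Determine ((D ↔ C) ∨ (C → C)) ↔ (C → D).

D ↔ C = F ↔ T = F
C → C = T → T = T
(D ↔ C) ∨ (C → C) = F ∨ T = T
C → D = T → F = F
((D ↔ C) ∨ (C → C)) ↔ (C → D) = T ↔ F = F

F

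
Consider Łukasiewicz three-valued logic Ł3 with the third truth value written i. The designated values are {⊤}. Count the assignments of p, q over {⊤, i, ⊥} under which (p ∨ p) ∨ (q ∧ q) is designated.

5

Of the 9 assignments, 5 give a value in {⊤}.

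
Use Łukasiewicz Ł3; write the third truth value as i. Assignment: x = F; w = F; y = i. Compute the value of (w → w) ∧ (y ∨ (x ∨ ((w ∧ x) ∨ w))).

i

w → w = F → F = T
w ∧ x = F ∧ F = F
(w ∧ x) ∨ w = F ∨ F = F
x ∨ ((w ∧ x) ∨ w) = F ∨ F = F
y ∨ (x ∨ ((w ∧ x) ∨ w)) = i ∨ F = i
(w → w) ∧ (y ∨ (x ∨ ((w ∧ x) ∨ w))) = T ∧ i = i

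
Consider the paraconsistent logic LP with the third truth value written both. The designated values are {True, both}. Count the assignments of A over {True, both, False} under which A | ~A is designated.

A=True: True ✓
A=both: both ✓
A=False: True ✓

3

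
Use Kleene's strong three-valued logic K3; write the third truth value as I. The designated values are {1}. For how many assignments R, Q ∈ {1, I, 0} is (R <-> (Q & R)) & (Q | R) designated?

Designated under: (R=1, Q=1); (R=0, Q=1).

2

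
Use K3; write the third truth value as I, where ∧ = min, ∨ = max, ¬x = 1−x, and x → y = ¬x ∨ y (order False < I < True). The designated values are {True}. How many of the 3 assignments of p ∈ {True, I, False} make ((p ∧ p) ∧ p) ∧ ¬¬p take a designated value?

1

p=True: True ✓
p=I: I ·
p=False: False ·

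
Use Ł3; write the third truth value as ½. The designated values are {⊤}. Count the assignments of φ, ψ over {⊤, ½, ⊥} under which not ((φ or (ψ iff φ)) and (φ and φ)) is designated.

3

Designated under: (φ=⊥, ψ=⊤); (φ=⊥, ψ=½); (φ=⊥, ψ=⊥).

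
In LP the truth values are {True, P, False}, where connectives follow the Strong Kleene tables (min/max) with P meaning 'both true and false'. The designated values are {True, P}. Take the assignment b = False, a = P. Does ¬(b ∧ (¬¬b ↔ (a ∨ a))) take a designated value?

Yes

¬b = ¬False = True
¬¬b = ¬True = False
a ∨ a = P ∨ P = P
¬¬b ↔ (a ∨ a) = False ↔ P = P
b ∧ (¬¬b ↔ (a ∨ a)) = False ∧ P = False
¬(b ∧ (¬¬b ↔ (a ∨ a))) = ¬False = True
True ∈ {True, P}.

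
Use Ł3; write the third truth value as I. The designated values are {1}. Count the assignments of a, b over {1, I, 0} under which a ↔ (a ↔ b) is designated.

Designated under: (a=1, b=1); (a=I, b=1); (a=I, b=0); (a=0, b=1).

4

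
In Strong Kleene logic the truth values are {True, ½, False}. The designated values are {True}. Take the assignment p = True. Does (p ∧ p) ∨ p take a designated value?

p ∧ p = True ∧ True = True
(p ∧ p) ∨ p = True ∨ True = True
True ∈ {True}.

Yes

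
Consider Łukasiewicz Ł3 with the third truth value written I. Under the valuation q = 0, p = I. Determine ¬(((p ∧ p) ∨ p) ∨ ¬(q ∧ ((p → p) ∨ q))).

p ∧ p = I ∧ I = I
(p ∧ p) ∨ p = I ∨ I = I
p → p = I → I = 1  [min(1, 1−½+½)]
(p → p) ∨ q = 1 ∨ 0 = 1
q ∧ ((p → p) ∨ q) = 0 ∧ 1 = 0
¬(q ∧ ((p → p) ∨ q)) = ¬0 = 1
((p ∧ p) ∨ p) ∨ ¬(q ∧ ((p → p) ∨ q)) = I ∨ 1 = 1
¬(((p ∧ p) ∨ p) ∨ ¬(q ∧ ((p → p) ∨ q))) = ¬1 = 0

0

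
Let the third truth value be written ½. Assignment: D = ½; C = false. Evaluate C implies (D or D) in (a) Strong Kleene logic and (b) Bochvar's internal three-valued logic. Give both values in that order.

In Strong Kleene logic: D or D = ½ or ½ = ½
C implies (D or D) = false implies ½ = true  [not false or ½]
In Bochvar's internal three-valued logic: D or D = ½ or ½ = ½
C implies (D or D) = false implies ½ = ½  [any arg is the third value ⇒ result is the third value]
They differ because Strong Kleene logic and Bochvar's internal three-valued logic treat ½ differently under the binary connectives.

true; ½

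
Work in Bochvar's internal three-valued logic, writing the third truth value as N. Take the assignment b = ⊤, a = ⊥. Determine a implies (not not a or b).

⊤

not a = not ⊥ = ⊤
not not a = not ⊤ = ⊥
not not a or b = ⊥ or ⊤ = ⊤
a implies (not not a or b) = ⊥ implies ⊤ = ⊤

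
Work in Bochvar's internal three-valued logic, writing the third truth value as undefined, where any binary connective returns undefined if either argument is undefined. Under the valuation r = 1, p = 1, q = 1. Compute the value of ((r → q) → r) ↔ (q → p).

1

r → q = 1 → 1 = 1
(r → q) → r = 1 → 1 = 1
q → p = 1 → 1 = 1
((r → q) → r) ↔ (q → p) = 1 ↔ 1 = 1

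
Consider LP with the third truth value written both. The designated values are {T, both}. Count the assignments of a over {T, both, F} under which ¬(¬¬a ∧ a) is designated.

a=T: F ·
a=both: both ✓
a=F: T ✓

2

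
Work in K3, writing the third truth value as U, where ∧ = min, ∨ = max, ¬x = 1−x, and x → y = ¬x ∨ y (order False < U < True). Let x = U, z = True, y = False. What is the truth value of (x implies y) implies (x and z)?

U

x implies y = U implies False = U  [not U or False]
x and z = U and True = U
(x implies y) implies (x and z) = U implies U = U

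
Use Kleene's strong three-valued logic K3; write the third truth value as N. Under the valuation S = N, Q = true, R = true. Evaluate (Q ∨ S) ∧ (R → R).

Q ∨ S = true ∨ N = true
R → R = true → true = true
(Q ∨ S) ∧ (R → R) = true ∧ true = true

true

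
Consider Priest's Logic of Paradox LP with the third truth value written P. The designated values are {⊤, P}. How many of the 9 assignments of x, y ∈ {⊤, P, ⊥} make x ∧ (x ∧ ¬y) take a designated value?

Designated under: (x=⊤, y=P); (x=⊤, y=⊥); (x=P, y=P); (x=P, y=⊥).

4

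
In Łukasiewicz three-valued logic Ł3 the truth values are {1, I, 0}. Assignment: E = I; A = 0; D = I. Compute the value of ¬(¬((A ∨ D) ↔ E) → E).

A ∨ D = 0 ∨ I = I
(A ∨ D) ↔ E = I ↔ I = 1
¬((A ∨ D) ↔ E) = ¬1 = 0
¬((A ∨ D) ↔ E) → E = 0 → I = 1
¬(¬((A ∨ D) ↔ E) → E) = ¬1 = 0

0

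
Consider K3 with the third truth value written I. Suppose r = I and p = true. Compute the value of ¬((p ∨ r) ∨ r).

false

p ∨ r = true ∨ I = true
(p ∨ r) ∨ r = true ∨ I = true
¬((p ∨ r) ∨ r) = ¬true = false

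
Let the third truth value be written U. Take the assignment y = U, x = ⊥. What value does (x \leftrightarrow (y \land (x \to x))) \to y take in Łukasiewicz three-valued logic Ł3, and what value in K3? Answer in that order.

In Łukasiewicz three-valued logic Ł3: x \to x = ⊥ \to ⊥ = ⊤
y \land (x \to x) = U \land ⊤ = U
x \leftrightarrow (y \land (x \to x)) = ⊥ \leftrightarrow U = U  [1 − |0−½|]
(x \leftrightarrow (y \land (x \to x))) \to y = U \to U = ⊤
In K3: x \to x = ⊥ \to ⊥ = ⊤
y \land (x \to x) = U \land ⊤ = U
x \leftrightarrow (y \land (x \to x)) = ⊥ \leftrightarrow U = U
(x \leftrightarrow (y \land (x \to x))) \to y = U \to U = U  [\lnot U \lor U]
They differ because Łukasiewicz three-valued logic Ł3 and K3 treat U differently under implication.

⊤; U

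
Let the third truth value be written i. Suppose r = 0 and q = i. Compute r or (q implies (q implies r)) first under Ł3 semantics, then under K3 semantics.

In Ł3: q implies r = i implies 0 = i  [min(1, 1−½+0)]
q implies (q implies r) = i implies i = 1
r or (q implies (q implies r)) = 0 or 1 = 1
In K3: q implies r = i implies 0 = i  [not i or 0]
q implies (q implies r) = i implies i = i
r or (q implies (q implies r)) = 0 or i = i
They differ because Ł3 and K3 treat i differently under implication.

1; i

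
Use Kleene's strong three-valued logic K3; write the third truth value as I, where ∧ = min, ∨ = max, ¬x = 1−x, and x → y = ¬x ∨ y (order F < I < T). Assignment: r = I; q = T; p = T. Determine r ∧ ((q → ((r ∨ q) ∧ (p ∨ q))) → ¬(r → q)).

r ∨ q = I ∨ T = T
p ∨ q = T ∨ T = T
(r ∨ q) ∧ (p ∨ q) = T ∧ T = T
q → ((r ∨ q) ∧ (p ∨ q)) = T → T = T
r → q = I → T = T  [¬I ∨ T]
¬(r → q) = ¬T = F
(q → ((r ∨ q) ∧ (p ∨ q))) → ¬(r → q) = T → F = F
r ∧ ((q → ((r ∨ q) ∧ (p ∨ q))) → ¬(r → q)) = I ∧ F = F

F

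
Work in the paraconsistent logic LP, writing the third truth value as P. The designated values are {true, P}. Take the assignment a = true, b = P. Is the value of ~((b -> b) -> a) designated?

No

b -> b = P -> P = P  [~P | P]
(b -> b) -> a = P -> true = true
~((b -> b) -> a) = ~true = false
false ∉ {true, P}.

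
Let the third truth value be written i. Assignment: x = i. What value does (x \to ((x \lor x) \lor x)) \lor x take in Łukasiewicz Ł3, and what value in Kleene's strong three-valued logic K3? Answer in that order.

In Łukasiewicz Ł3: x \lor x = i \lor i = i
(x \lor x) \lor x = i \lor i = i
x \to ((x \lor x) \lor x) = i \to i = T
(x \to ((x \lor x) \lor x)) \lor x = T \lor i = T
In Kleene's strong three-valued logic K3: x \lor x = i \lor i = i
(x \lor x) \lor x = i \lor i = i
x \to ((x \lor x) \lor x) = i \to i = i  [\lnot i \lor i]
(x \to ((x \lor x) \lor x)) \lor x = i \lor i = i
They differ because Łukasiewicz Ł3 and Kleene's strong three-valued logic K3 treat i differently under implication.

T; i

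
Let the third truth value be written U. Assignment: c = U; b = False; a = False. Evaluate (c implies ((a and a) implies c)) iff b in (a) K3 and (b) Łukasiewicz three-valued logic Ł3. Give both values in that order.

False; False

In K3: a and a = False and False = False
(a and a) implies c = False implies U = True  [not False or U]
c implies ((a and a) implies c) = U implies True = True
(c implies ((a and a) implies c)) iff b = True iff False = False
In Łukasiewicz three-valued logic Ł3: a and a = False and False = False
(a and a) implies c = False implies U = True  [min(1, 1−0+½)]
c implies ((a and a) implies c) = U implies True = True
(c implies ((a and a) implies c)) iff b = True iff False = False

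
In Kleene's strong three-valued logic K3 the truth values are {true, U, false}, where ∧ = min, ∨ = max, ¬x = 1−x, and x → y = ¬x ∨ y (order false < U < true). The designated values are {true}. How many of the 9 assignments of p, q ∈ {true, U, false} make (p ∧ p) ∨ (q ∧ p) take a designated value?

Designated under: (p=true, q=true); (p=true, q=U); (p=true, q=false).

3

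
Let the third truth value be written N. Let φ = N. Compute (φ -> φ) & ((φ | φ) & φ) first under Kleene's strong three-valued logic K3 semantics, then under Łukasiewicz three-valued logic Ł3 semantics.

In Kleene's strong three-valued logic K3: φ -> φ = N -> N = N  [~N | N]
φ | φ = N | N = N
(φ | φ) & φ = N & N = N
(φ -> φ) & ((φ | φ) & φ) = N & N = N
In Łukasiewicz three-valued logic Ł3: φ -> φ = N -> N = true  [min(1, 1−½+½)]
φ | φ = N | N = N
(φ | φ) & φ = N & N = N
(φ -> φ) & ((φ | φ) & φ) = true & N = N

N; N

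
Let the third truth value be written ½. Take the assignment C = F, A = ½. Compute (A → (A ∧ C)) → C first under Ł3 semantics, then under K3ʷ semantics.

In Ł3: A ∧ C = ½ ∧ F = F
A → (A ∧ C) = ½ → F = ½
(A → (A ∧ C)) → C = ½ → F = ½
In K3ʷ: A ∧ C = ½ ∧ F = ½
A → (A ∧ C) = ½ → ½ = ½
(A → (A ∧ C)) → C = ½ → F = ½

½; ½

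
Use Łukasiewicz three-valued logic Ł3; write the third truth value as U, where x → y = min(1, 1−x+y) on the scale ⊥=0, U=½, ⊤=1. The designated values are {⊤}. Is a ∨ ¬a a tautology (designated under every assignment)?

Countermodel: a=U gives U, which is not designated.

No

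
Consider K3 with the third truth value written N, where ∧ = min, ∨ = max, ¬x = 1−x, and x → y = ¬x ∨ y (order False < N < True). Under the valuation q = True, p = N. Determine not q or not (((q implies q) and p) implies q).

not q = not True = False
q implies q = True implies True = True
(q implies q) and p = True and N = N
((q implies q) and p) implies q = N implies True = True
not (((q implies q) and p) implies q) = not True = False
not q or not (((q implies q) and p) implies q) = False or False = False

False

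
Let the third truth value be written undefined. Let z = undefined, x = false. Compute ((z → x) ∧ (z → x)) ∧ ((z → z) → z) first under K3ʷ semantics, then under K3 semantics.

undefined; undefined

In K3ʷ: z → x = undefined → false = undefined  [any arg is the third value ⇒ result is the third value]
z → x = undefined → false = undefined
(z → x) ∧ (z → x) = undefined ∧ undefined = undefined
z → z = undefined → undefined = undefined
(z → z) → z = undefined → undefined = undefined
((z → x) ∧ (z → x)) ∧ ((z → z) → z) = undefined ∧ undefined = undefined
In K3: z → x = undefined → false = undefined
z → x = undefined → false = undefined
(z → x) ∧ (z → x) = undefined ∧ undefined = undefined
z → z = undefined → undefined = undefined
(z → z) → z = undefined → undefined = undefined
((z → x) ∧ (z → x)) ∧ ((z → z) → z) = undefined ∧ undefined = undefined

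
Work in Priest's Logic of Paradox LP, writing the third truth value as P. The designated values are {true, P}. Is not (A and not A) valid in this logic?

Every assignment of A over {true, P, false} gives a value in {true, P}.
In particular, with A=P: not (A and not A) = P.

Yes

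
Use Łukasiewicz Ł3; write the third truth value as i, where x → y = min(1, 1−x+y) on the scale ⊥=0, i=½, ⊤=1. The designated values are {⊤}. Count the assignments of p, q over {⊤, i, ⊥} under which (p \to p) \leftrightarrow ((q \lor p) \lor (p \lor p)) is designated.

Of the 9 assignments, 5 give a value in {⊤}.

5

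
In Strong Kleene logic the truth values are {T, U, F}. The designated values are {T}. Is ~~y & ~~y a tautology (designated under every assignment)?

No

Countermodel: y=U gives U, which is not designated.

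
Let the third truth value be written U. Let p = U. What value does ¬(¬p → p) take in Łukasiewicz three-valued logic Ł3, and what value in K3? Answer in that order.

0; U

In Łukasiewicz three-valued logic Ł3: ¬p = ¬U = U
¬p → p = U → U = 1  [min(1, 1−½+½)]
¬(¬p → p) = ¬1 = 0
In K3: ¬p = ¬U = U
¬p → p = U → U = U
¬(¬p → p) = ¬U = U
They differ because Łukasiewicz three-valued logic Ł3 and K3 treat U differently under implication.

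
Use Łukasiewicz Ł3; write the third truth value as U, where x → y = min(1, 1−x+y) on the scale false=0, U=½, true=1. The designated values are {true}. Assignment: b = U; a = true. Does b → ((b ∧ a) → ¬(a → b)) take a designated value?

Yes

b ∧ a = U ∧ true = U
a → b = true → U = U
¬(a → b) = ¬U = U
(b ∧ a) → ¬(a → b) = U → U = true
b → ((b ∧ a) → ¬(a → b)) = U → true = true
true ∈ {true}.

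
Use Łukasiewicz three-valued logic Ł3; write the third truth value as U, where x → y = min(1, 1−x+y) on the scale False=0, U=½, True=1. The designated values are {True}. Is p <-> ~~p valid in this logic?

Every assignment of p over {True, U, False} gives a value in {True}.
In particular, with p=U: p <-> ~~p = True.

Yes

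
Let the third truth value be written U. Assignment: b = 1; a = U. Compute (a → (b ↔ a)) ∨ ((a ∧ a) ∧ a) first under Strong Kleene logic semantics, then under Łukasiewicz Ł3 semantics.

U; 1

In Strong Kleene logic: b ↔ a = 1 ↔ U = U
a → (b ↔ a) = U → U = U  [¬U ∨ U]
a ∧ a = U ∧ U = U
(a ∧ a) ∧ a = U ∧ U = U
(a → (b ↔ a)) ∨ ((a ∧ a) ∧ a) = U ∨ U = U
In Łukasiewicz Ł3: b ↔ a = 1 ↔ U = U
a → (b ↔ a) = U → U = 1
a ∧ a = U ∧ U = U
(a ∧ a) ∧ a = U ∧ U = U
(a → (b ↔ a)) ∨ ((a ∧ a) ∧ a) = 1 ∨ U = 1
They differ because Strong Kleene logic and Łukasiewicz Ł3 treat U differently under implication.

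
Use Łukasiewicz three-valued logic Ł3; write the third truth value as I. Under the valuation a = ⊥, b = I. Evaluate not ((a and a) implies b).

⊥

a and a = ⊥ and ⊥ = ⊥
(a and a) implies b = ⊥ implies I = ⊤  [min(1, 1−0+½)]
not ((a and a) implies b) = not ⊤ = ⊥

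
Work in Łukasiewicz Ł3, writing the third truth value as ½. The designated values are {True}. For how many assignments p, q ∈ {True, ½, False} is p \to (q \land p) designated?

6

Of the 9 assignments, 6 give a value in {True}.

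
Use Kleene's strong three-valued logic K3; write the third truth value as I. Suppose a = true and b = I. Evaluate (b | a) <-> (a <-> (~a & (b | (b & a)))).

b | a = I | true = true
~a = ~true = false
b & a = I & true = I
b | (b & a) = I | I = I
~a & (b | (b & a)) = false & I = false
a <-> (~a & (b | (b & a))) = true <-> false = false
(b | a) <-> (a <-> (~a & (b | (b & a)))) = true <-> false = false

false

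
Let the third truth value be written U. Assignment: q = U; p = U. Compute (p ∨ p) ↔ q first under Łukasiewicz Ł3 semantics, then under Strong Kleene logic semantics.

In Łukasiewicz Ł3: p ∨ p = U ∨ U = U
(p ∨ p) ↔ q = U ↔ U = 1  [1 − |½−½|]
In Strong Kleene logic: p ∨ p = U ∨ U = U
(p ∨ p) ↔ q = U ↔ U = U
They differ because Łukasiewicz Ł3 and Strong Kleene logic treat U differently under implication.

1; U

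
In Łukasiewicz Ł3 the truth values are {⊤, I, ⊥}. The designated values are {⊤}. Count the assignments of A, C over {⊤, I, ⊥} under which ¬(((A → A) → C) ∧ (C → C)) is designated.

Designated under: (A=⊤, C=⊥); (A=I, C=⊥); (A=⊥, C=⊥).

3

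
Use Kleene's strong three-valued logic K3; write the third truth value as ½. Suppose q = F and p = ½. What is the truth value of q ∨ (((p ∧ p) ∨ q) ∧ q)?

F

p ∧ p = ½ ∧ ½ = ½
(p ∧ p) ∨ q = ½ ∨ F = ½
((p ∧ p) ∨ q) ∧ q = ½ ∧ F = F
q ∨ (((p ∧ p) ∨ q) ∧ q) = F ∨ F = F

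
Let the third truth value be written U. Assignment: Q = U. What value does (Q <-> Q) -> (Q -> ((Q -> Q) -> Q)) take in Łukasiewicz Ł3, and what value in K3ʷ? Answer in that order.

In Łukasiewicz Ł3: Q <-> Q = U <-> U = T  [1 − |½−½|]
Q -> Q = U -> U = T
(Q -> Q) -> Q = T -> U = U
Q -> ((Q -> Q) -> Q) = U -> U = T
(Q <-> Q) -> (Q -> ((Q -> Q) -> Q)) = T -> T = T
In K3ʷ: Q <-> Q = U <-> U = U
Q -> Q = U -> U = U  [any arg is the third value ⇒ result is the third value]
(Q -> Q) -> Q = U -> U = U
Q -> ((Q -> Q) -> Q) = U -> U = U
(Q <-> Q) -> (Q -> ((Q -> Q) -> Q)) = U -> U = U
They differ because Łukasiewicz Ł3 and K3ʷ treat U differently under the binary connectives.

T; U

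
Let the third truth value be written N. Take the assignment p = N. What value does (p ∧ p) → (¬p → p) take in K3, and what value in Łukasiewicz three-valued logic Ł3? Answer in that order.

In K3: p ∧ p = N ∧ N = N
¬p = ¬N = N
¬p → p = N → N = N  [¬N ∨ N]
(p ∧ p) → (¬p → p) = N → N = N
In Łukasiewicz three-valued logic Ł3: p ∧ p = N ∧ N = N
¬p = ¬N = N
¬p → p = N → N = true
(p ∧ p) → (¬p → p) = N → true = true
They differ because K3 and Łukasiewicz three-valued logic Ł3 treat N differently under implication.

N; true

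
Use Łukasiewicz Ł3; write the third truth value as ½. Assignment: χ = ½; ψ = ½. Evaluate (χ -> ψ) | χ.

⊤

χ -> ψ = ½ -> ½ = ⊤  [min(1, 1−½+½)]
(χ -> ψ) | χ = ⊤ | ½ = ⊤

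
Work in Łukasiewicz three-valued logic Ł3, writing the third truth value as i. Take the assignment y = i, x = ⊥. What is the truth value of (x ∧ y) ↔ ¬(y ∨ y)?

i

x ∧ y = ⊥ ∧ i = ⊥
y ∨ y = i ∨ i = i
¬(y ∨ y) = ¬i = i
(x ∧ y) ↔ ¬(y ∨ y) = ⊥ ↔ i = i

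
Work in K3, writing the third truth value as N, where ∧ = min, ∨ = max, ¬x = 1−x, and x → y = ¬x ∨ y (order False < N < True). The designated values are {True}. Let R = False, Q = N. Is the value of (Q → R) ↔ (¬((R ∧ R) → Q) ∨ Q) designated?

Q → R = N → False = N  [¬N ∨ False]
R ∧ R = False ∧ False = False
(R ∧ R) → Q = False → N = True
¬((R ∧ R) → Q) = ¬True = False
¬((R ∧ R) → Q) ∨ Q = False ∨ N = N
(Q → R) ↔ (¬((R ∧ R) → Q) ∨ Q) = N ↔ N = N
N ∉ {True}.

No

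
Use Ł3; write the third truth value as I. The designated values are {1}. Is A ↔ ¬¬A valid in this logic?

Every assignment of A over {1, I, 0} gives a value in {1}.
In particular, with A=I: A ↔ ¬¬A = 1.

Yes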